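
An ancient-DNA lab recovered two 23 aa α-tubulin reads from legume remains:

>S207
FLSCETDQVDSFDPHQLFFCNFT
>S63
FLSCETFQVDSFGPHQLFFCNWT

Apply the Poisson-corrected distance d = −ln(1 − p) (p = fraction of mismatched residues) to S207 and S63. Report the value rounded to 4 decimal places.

0.1398

Differing sites — 7:D/F; 13:D/G; 22:F/W.
p = 3/23 = 0.130435.
d = −ln(1 − 0.130435) = −ln(0.869565) = 0.1398.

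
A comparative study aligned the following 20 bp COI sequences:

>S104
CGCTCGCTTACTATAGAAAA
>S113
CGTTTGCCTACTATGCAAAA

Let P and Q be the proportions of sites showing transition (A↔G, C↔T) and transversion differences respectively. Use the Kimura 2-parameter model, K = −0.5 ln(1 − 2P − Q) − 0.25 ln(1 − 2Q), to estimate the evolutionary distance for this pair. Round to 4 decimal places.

0.3253

Mismatches occur at site 3 (C↔T, transition), site 5 (C↔T, transition), site 8 (T↔C, transition), site 15 (A↔G, transition), site 16 (G↔C, transversion).
Of the 5 differences, 4 transitions and 1 transversion over 20 sites: P = 4/20 = 0.200000, Q = 1/20 = 0.050000.
d = −0.5·ln(0.550000) − 0.25·ln(0.900000) = −0.5·(-0.597837) − 0.25·(-0.105361) = 0.3253.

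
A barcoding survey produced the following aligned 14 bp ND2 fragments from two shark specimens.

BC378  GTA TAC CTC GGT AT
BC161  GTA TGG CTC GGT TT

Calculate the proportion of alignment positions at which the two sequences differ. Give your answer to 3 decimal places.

Mismatches occur at site 5 (A/G), site 6 (C/G), site 13 (A/T).
There are 3 differences over 14 sites, so p = 3/14 = 0.214.

0.214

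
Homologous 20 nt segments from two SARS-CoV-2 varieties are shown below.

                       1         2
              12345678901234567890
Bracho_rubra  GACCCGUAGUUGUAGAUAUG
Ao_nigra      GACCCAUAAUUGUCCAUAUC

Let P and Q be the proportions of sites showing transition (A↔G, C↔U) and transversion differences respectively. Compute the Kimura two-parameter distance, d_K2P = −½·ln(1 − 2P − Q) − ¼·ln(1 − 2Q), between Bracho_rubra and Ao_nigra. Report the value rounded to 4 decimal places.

0.3046

Differing sites — 6:G/A (Ti); 9:G/A (Ti); 14:A/C (Tv); 15:G/C (Tv); 20:G/C (Tv).
Of the 5 differences, 2 transitions and 3 transversions over 20 sites: P = 2/20 = 0.100000, Q = 3/20 = 0.150000.
d = −0.5·ln(0.650000) − 0.25·ln(0.700000) = −0.5·(-0.430783) − 0.25·(-0.356675) = 0.3046.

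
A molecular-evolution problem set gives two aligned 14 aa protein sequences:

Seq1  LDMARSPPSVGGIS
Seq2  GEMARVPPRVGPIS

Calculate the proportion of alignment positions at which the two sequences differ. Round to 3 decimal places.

Differing sites — 1:L/G; 2:D/E; 6:S/V; 9:S/R; 12:G/P.
There are 5 differences over 14 sites, so p = 5/14 = 0.357.

0.357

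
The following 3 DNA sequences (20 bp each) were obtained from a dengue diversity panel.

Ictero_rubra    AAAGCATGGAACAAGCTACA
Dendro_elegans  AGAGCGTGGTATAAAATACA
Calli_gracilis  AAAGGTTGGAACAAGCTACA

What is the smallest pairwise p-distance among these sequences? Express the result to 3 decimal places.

0.100

Pairwise Hamming distances:
  Ictero_rubra vs Dendro_elegans: 6
  Ictero_rubra vs Calli_gracilis: 2
  Dendro_elegans vs Calli_gracilis: 7
The smallest is 2 mismatches, between Ictero_rubra and Calli_gracilis; p = 2/20 = 0.100.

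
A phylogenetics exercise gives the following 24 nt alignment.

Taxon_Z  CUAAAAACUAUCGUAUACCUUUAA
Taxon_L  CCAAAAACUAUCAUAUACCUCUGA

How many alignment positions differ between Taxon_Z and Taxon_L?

Differing sites — 2:U/C; 13:G/A; 21:U/C; 23:A/G.
That gives 4 mismatches out of 24 aligned sites, so the Hamming distance is 4.

4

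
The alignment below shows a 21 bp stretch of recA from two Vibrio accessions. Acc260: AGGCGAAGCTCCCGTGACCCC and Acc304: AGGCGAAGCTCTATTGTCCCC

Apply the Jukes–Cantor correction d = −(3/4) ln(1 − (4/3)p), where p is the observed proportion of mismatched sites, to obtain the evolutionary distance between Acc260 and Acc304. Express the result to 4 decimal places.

Mismatches occur at site 12 (C/T), site 13 (C/A), site 14 (G/T), site 17 (A/T).
p = 4/21 = 0.190476.
d = −0.75 · ln(1 − (4/3)·0.190476) = −0.75 · ln(0.746032) = −0.75 · (-0.292987) = 0.2197.

0.2197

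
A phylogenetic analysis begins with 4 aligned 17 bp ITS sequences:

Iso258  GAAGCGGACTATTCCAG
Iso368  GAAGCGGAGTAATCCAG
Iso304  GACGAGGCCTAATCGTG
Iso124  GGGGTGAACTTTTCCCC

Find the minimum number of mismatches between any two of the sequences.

2

Pairwise Hamming distances:
  Iso258 vs Iso368: 2
  Iso258 vs Iso304: 6
  Iso258 vs Iso124: 7
  Iso368 vs Iso304: 6
  Iso368 vs Iso124: 9
  Iso304 vs Iso124: 10
The smallest is 2, between Iso258 and Iso368.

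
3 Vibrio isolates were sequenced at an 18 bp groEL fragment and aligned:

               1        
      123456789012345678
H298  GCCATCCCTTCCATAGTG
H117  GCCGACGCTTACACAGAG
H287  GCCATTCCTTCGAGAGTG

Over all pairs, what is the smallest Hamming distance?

3

Pairwise Hamming distances:
  H298 vs H117: 6
  H298 vs H287: 3
  H117 vs H287: 8
The smallest is 3, between H298 and H287.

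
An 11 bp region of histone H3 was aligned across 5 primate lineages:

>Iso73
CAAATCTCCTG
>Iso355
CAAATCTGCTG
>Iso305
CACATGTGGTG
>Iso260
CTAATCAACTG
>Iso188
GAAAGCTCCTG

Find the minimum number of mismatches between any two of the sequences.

1

Pairwise Hamming distances:
  Iso73 vs Iso355: 1
  Iso73 vs Iso305: 4
  Iso73 vs Iso260: 3
  Iso73 vs Iso188: 2
  Iso355 vs Iso305: 3
  Iso355 vs Iso260: 3
  Iso355 vs Iso188: 3
  Iso305 vs Iso260: 6
  Iso305 vs Iso188: 6
  Iso260 vs Iso188: 5
The smallest is 1, between Iso73 and Iso355.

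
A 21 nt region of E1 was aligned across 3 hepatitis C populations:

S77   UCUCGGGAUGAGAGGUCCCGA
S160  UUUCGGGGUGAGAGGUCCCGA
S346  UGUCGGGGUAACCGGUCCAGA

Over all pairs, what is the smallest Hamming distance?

Pairwise Hamming distances:
  S77 vs S160: 2
  S77 vs S346: 6
  S160 vs S346: 5
The smallest is 2, between S77 and S160.

2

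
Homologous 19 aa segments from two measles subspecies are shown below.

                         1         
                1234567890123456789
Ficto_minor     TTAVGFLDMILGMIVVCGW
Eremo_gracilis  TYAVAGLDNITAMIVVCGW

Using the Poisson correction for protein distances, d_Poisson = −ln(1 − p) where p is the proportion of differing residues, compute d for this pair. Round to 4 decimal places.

Differing sites — 2:T/Y; 5:G/A; 6:F/G; 9:M/N; 11:L/T; 12:G/A.
p = 6/19 = 0.315789.
d = −ln(1 − 0.315789) = −ln(0.684211) = 0.3795.

0.3795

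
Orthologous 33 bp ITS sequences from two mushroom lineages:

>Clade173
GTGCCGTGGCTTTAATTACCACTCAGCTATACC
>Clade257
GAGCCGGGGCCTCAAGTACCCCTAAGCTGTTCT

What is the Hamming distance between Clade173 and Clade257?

Mismatches occur at site 2 (T/A), site 7 (T/G), site 11 (T/C), site 13 (T/C), site 16 (T/G), site 21 (A/C), site 24 (C/A), site 29 (A/G), site 31 (A/T), site 33 (C/T).
That gives 10 mismatches out of 33 aligned sites, so the Hamming distance is 10.

10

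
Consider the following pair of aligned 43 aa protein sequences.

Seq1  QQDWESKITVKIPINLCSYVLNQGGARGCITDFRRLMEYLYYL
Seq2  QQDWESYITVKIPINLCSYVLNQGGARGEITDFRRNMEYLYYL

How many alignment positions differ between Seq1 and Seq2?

Differing sites — 7:K/Y; 29:C/E; 36:L/N.
That gives 3 mismatches out of 43 aligned sites, so the Hamming distance is 3.

3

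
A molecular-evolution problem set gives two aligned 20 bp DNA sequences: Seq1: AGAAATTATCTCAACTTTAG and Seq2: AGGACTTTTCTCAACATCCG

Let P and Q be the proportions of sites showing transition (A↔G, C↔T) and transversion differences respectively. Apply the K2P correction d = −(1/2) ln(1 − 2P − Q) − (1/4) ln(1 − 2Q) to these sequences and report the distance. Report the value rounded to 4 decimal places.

0.3831

Mismatches occur at site 3 (A↔G, transition), site 5 (A↔C, transversion), site 8 (A↔T, transversion), site 16 (T↔A, transversion), site 18 (T↔C, transition), site 19 (A↔C, transversion).
Of the 6 differences, 2 transitions and 4 transversions over 20 sites: P = 2/20 = 0.100000, Q = 4/20 = 0.200000.
d = −0.5·ln(0.600000) − 0.25·ln(0.600000) = −0.5·(-0.510826) − 0.25·(-0.510826) = 0.3831.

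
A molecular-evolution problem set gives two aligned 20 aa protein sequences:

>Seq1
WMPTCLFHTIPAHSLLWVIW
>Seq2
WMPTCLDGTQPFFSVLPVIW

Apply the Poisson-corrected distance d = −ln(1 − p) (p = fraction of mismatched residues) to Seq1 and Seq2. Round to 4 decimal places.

Mismatches occur at site 7 (F/D), site 8 (H/G), site 10 (I/Q), site 12 (A/F), site 13 (H/F), site 15 (L/V), site 17 (W/P).
p = 7/20 = 0.350000.
d = −ln(1 − 0.350000) = −ln(0.650000) = 0.4308.

0.4308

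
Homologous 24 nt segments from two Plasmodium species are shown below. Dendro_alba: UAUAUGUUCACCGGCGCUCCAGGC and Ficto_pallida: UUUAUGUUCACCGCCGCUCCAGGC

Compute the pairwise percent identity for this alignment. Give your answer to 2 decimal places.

91.67%

Mismatches occur at site 2 (A↔U), site 14 (G↔C).
22 of the 24 sites match, so the percent identity is 22/24 × 100 = 91.67%.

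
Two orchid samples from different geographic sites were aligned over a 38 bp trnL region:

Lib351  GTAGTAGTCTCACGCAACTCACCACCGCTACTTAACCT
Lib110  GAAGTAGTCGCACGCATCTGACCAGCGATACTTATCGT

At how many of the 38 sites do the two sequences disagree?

Differing sites — 2:T/A; 10:T/G; 17:A/T; 20:C/G; 25:C/G; 28:C/A; 35:A/T; 37:C/G.
That gives 8 mismatches out of 38 aligned sites, so the Hamming distance is 8.

8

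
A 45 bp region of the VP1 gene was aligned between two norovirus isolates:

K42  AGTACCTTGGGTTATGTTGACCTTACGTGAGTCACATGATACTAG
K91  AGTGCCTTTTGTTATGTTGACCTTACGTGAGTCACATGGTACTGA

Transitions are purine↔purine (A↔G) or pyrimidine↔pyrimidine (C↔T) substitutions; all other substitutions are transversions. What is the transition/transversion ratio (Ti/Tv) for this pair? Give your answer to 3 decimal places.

The sequences differ at positions 4 (A/G, transition), 9 (G/T, transversion), 10 (G/T, transversion), 39 (A/G, transition), 44 (A/G, transition), 45 (G/A, transition).
Of the 6 differences, 4 transitions and 2 transversions, so Ti/Tv = 4/2 = 2.000.

2.000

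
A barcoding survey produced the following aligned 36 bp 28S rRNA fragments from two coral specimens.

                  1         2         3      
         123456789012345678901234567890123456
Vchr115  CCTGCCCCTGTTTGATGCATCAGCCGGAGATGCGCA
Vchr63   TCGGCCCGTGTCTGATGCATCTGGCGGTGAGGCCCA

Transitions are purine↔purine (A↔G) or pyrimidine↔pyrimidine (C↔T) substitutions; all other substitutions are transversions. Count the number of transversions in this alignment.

The sequences differ at positions 1 (C/T, transition), 3 (T/G, transversion), 8 (C/G, transversion), 12 (T/C, transition), 22 (A/T, transversion), 24 (C/G, transversion), 28 (A/T, transversion), 31 (T/G, transversion), 34 (G/C, transversion).
Of the 9 differences, 2 transitions and 7 transversions, so the answer is 7.

7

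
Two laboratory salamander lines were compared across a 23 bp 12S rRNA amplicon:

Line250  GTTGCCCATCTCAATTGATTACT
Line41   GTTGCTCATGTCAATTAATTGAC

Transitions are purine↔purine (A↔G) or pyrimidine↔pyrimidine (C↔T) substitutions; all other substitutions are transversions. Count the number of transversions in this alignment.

2

Mismatches occur at site 6 (C/T, transition), site 10 (C/G, transversion), site 17 (G/A, transition), site 21 (A/G, transition), site 22 (C/A, transversion), site 23 (T/C, transition).
Of the 6 differences, 4 transitions and 2 transversions, so the answer is 2.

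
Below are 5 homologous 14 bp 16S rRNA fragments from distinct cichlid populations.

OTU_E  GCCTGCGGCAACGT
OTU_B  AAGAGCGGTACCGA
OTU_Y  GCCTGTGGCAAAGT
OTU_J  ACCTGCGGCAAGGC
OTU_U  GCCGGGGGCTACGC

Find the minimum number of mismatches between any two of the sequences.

Pairwise Hamming distances:
  OTU_E vs OTU_B: 7
  OTU_E vs OTU_Y: 2
  OTU_E vs OTU_J: 3
  OTU_E vs OTU_U: 4
  OTU_B vs OTU_Y: 9
  OTU_B vs OTU_J: 7
  OTU_B vs OTU_U: 9
  OTU_Y vs OTU_J: 4
  OTU_Y vs OTU_U: 5
  OTU_J vs OTU_U: 5
The smallest is 2, between OTU_E and OTU_Y.

2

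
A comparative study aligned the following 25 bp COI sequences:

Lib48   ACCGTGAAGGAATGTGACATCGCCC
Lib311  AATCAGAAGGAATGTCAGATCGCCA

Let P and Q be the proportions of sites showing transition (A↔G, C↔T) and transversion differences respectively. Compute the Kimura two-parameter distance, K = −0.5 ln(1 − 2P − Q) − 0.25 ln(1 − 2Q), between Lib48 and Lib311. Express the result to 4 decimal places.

0.3563

The sequences differ at positions 2 (C/A, transversion), 3 (C/T, transition), 4 (G/C, transversion), 5 (T/A, transversion), 16 (G/C, transversion), 18 (C/G, transversion), 25 (C/A, transversion).
Of the 7 differences, 1 transition and 6 transversions over 25 sites: P = 1/25 = 0.040000, Q = 6/25 = 0.240000.
d = −0.5·ln(0.680000) − 0.25·ln(0.520000) = −0.5·(-0.385662) − 0.25·(-0.653926) = 0.3563.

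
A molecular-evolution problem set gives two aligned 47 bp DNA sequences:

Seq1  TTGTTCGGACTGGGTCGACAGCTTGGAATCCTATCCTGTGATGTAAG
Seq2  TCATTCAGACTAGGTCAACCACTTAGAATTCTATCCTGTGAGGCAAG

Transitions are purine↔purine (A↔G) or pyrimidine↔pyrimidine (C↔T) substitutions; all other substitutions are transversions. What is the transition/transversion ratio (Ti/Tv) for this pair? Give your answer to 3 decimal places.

4.500

Differing sites — 2:T/C (Ti); 3:G/A (Ti); 7:G/A (Ti); 12:G/A (Ti); 17:G/A (Ti); 20:A/C (Tv); 21:G/A (Ti); 25:G/A (Ti); 30:C/T (Ti); 42:T/G (Tv); 44:T/C (Ti).
Of the 11 differences, 9 transitions and 2 transversions, so Ti/Tv = 9/2 = 4.500.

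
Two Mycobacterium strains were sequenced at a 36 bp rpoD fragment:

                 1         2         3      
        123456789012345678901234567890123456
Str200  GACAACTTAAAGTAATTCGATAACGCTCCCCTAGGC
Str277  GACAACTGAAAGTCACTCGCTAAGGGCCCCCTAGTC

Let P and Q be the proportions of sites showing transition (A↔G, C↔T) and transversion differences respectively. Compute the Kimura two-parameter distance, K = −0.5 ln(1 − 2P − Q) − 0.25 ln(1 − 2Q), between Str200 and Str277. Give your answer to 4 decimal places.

0.2641

Mismatches occur at site 8 (T→G, transversion), site 14 (A→C, transversion), site 16 (T→C, transition), site 20 (A→C, transversion), site 24 (C→G, transversion), site 26 (C→G, transversion), site 27 (T→C, transition), site 35 (G→T, transversion).
Of the 8 differences, 2 transitions and 6 transversions over 36 sites: P = 2/36 = 0.055556, Q = 6/36 = 0.166667.
d = −0.5·ln(0.722221) − 0.25·ln(0.666666) = −0.5·(-0.325424) − 0.25·(-0.405466) = 0.2641.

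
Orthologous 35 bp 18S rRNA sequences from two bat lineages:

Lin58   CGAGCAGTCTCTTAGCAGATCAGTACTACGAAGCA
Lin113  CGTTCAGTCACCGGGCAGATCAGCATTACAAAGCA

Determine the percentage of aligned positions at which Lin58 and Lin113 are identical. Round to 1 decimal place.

Mismatches occur at site 3 (A↔T), site 4 (G↔T), site 10 (T↔A), site 12 (T↔C), site 13 (T↔G), site 14 (A↔G), site 24 (T↔C), site 26 (C↔T), site 30 (G↔A).
26 of the 35 sites match, so the percent identity is 26/35 × 100 = 74.3%.

74.3%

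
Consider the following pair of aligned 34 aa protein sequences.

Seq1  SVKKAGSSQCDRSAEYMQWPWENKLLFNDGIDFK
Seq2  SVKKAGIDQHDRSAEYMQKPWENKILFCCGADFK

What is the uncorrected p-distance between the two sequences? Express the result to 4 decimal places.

0.2353

The sequences differ at positions 7 (S/I), 8 (S/D), 10 (C/H), 19 (W/K), 25 (L/I), 28 (N/C), 29 (D/C), 31 (I/A).
There are 8 differences over 34 sites, so p = 8/34 = 0.2353.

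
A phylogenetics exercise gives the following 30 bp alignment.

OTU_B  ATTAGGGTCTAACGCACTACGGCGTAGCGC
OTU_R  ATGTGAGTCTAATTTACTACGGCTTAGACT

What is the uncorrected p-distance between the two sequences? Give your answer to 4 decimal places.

0.3333

The sequences differ at positions 3 (T/G), 4 (A/T), 6 (G/A), 13 (C/T), 14 (G/T), 15 (C/T), 24 (G/T), 28 (C/A), 29 (G/C), 30 (C/T).
There are 10 differences over 30 sites, so p = 10/30 = 0.3333.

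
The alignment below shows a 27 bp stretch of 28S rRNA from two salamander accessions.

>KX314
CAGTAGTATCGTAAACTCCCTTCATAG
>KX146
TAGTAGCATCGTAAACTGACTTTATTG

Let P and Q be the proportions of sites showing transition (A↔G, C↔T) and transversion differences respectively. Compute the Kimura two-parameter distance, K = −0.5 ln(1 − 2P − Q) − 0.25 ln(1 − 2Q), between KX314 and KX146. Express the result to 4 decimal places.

0.2656

The sequences differ at positions 1 (C/T, transition), 7 (T/C, transition), 18 (C/G, transversion), 19 (C/A, transversion), 23 (C/T, transition), 26 (A/T, transversion).
Of the 6 differences, 3 transitions and 3 transversions over 27 sites: P = 3/27 = 0.111111, Q = 3/27 = 0.111111.
d = −0.5·ln(0.666667) − 0.25·ln(0.777778) = −0.5·(-0.405465) − 0.25·(-0.251314) = 0.2656.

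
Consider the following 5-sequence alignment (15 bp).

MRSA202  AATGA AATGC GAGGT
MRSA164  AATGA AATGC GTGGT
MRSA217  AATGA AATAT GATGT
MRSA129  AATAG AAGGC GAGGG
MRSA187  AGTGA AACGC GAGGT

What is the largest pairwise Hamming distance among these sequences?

7

Pairwise Hamming distances:
  MRSA202 vs MRSA164: 1
  MRSA202 vs MRSA217: 3
  MRSA202 vs MRSA129: 4
  MRSA202 vs MRSA187: 2
  MRSA164 vs MRSA217: 4
  MRSA164 vs MRSA129: 5
  MRSA164 vs MRSA187: 3
  MRSA217 vs MRSA129: 7
  MRSA217 vs MRSA187: 5
  MRSA129 vs MRSA187: 5
The largest is 7, between MRSA217 and MRSA129.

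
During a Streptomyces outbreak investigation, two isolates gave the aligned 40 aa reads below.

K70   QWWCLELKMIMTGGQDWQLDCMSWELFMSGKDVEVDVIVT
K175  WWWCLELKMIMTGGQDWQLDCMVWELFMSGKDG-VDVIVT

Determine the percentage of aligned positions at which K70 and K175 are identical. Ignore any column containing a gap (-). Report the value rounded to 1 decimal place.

Excluding the 1 gap column leaves 39 comparable sites.
Differing sites — 1:Q/W; 23:S/V; 33:V/G.
36 of the 39 comparable sites match, so the percent identity is 36/39 × 100 = 92.3%.

92.3%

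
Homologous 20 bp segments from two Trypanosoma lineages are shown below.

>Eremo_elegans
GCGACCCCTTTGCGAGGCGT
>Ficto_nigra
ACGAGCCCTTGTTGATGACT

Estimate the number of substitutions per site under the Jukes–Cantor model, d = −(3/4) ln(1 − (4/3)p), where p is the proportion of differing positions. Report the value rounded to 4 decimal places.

0.5716

The sequences differ at positions 1 (G/A), 5 (C/G), 11 (T/G), 12 (G/T), 13 (C/T), 16 (G/T), 18 (C/A), 19 (G/C).
p = 8/20 = 0.400000.
d = −0.75 · ln(1 − (4/3)·0.400000) = −0.75 · ln(0.466667) = −0.75 · (-0.762139) = 0.5716.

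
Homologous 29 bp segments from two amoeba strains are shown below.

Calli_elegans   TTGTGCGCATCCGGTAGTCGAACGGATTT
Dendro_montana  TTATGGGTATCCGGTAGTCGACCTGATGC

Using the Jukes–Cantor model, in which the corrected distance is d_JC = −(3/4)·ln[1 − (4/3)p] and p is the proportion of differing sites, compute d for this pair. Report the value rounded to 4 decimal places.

Differing sites — 3:G/A; 6:C/G; 8:C/T; 22:A/C; 24:G/T; 28:T/G; 29:T/C.
p = 7/29 = 0.241379.
d = −0.75 · ln(1 − (4/3)·0.241379) = −0.75 · ln(0.678161) = −0.75 · (-0.388371) = 0.2913.

0.2913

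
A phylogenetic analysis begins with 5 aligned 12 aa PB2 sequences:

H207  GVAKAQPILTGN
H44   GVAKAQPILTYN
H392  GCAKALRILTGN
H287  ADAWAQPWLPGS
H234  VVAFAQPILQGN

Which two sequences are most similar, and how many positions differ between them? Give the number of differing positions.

1

Pairwise Hamming distances:
  H207 vs H44: 1
  H207 vs H392: 3
  H207 vs H287: 6
  H207 vs H234: 3
  H44 vs H392: 4
  H44 vs H287: 7
  H44 vs H234: 4
  H392 vs H287: 8
  H392 vs H234: 6
  H287 vs H234: 6
The smallest is 1, between H207 and H44.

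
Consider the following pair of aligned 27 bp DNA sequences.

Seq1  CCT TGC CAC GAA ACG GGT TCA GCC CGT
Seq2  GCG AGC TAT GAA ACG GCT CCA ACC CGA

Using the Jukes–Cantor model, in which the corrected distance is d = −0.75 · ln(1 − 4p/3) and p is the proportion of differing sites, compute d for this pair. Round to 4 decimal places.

0.4408

Mismatches occur at site 1 (C→G), site 3 (T→G), site 4 (T→A), site 7 (C→T), site 9 (C→T), site 17 (G→C), site 19 (T→C), site 22 (G→A), site 27 (T→A).
p = 9/27 = 0.333333.
d = −0.75 · ln(1 − (4/3)·0.333333) = −0.75 · ln(0.555556) = −0.75 · (-0.587786) = 0.4408.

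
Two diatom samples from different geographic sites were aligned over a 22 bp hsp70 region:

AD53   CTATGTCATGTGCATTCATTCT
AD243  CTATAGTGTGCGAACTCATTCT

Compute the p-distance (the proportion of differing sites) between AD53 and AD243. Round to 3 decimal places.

Mismatches occur at site 5 (G→A), site 6 (T→G), site 7 (C→T), site 8 (A→G), site 11 (T→C), site 13 (C→A), site 15 (T→C).
There are 7 differences over 22 sites, so p = 7/22 = 0.318.

0.318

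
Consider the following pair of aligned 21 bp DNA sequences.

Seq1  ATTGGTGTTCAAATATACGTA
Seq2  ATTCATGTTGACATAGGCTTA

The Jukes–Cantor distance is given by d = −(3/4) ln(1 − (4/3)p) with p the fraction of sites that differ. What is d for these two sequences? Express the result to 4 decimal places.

0.4408

Differing sites — 4:G/C; 5:G/A; 10:C/G; 12:A/C; 16:T/G; 17:A/G; 19:G/T.
p = 7/21 = 0.333333.
d = −0.75 · ln(1 − (4/3)·0.333333) = −0.75 · ln(0.555556) = −0.75 · (-0.587786) = 0.4408.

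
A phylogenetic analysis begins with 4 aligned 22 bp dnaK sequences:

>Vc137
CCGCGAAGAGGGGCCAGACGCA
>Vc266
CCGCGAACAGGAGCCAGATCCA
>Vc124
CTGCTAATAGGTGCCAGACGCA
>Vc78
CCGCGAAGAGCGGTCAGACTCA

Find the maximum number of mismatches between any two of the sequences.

7

Pairwise Hamming distances:
  Vc137 vs Vc266: 4
  Vc137 vs Vc124: 4
  Vc137 vs Vc78: 3
  Vc266 vs Vc124: 6
  Vc266 vs Vc78: 6
  Vc124 vs Vc78: 7
The largest is 7, between Vc124 and Vc78.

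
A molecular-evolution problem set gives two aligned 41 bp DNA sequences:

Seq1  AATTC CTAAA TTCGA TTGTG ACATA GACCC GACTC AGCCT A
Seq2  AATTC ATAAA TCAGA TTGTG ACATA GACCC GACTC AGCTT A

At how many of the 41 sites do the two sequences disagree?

4

Mismatches occur at site 6 (C/A), site 12 (T/C), site 13 (C/A), site 39 (C/T).
That gives 4 mismatches out of 41 aligned sites, so the Hamming distance is 4.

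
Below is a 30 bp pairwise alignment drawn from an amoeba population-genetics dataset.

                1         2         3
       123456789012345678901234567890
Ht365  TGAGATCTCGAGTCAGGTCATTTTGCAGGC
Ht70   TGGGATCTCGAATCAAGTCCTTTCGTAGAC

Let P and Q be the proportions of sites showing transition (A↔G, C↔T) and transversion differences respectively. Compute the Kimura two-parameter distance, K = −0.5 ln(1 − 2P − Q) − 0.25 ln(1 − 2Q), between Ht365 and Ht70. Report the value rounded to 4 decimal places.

The sequences differ at positions 3 (A/G, transition), 12 (G/A, transition), 16 (G/A, transition), 20 (A/C, transversion), 24 (T/C, transition), 26 (C/T, transition), 29 (G/A, transition).
Of the 7 differences, 6 transitions and 1 transversion over 30 sites: P = 6/30 = 0.200000, Q = 1/30 = 0.033333.
d = −0.5·ln(0.566667) − 0.25·ln(0.933334) = −0.5·(-0.567983) − 0.25·(-0.068992) = 0.3012.

0.3012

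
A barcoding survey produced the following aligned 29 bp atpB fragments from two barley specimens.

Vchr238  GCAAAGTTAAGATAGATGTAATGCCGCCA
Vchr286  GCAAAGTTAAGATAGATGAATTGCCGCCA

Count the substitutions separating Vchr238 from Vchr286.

2

The sequences differ at positions 19 (T/A), 21 (A/T).
That gives 2 mismatches out of 29 aligned sites, so the Hamming distance is 2.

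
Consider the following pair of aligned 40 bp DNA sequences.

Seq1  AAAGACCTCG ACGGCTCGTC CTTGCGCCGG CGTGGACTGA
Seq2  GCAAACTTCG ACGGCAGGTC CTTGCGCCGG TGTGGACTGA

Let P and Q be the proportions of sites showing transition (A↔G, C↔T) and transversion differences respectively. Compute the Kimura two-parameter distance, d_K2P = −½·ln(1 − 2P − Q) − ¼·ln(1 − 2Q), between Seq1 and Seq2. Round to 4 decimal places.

Differing sites — 1:A/G (Ti); 2:A/C (Tv); 4:G/A (Ti); 7:C/T (Ti); 16:T/A (Tv); 17:C/G (Tv); 31:C/T (Ti).
Of the 7 differences, 4 transitions and 3 transversions over 40 sites: P = 4/40 = 0.100000, Q = 3/40 = 0.075000.
d = −0.5·ln(0.725000) − 0.25·ln(0.850000) = −0.5·(-0.321584) − 0.25·(-0.162519) = 0.2014.

0.2014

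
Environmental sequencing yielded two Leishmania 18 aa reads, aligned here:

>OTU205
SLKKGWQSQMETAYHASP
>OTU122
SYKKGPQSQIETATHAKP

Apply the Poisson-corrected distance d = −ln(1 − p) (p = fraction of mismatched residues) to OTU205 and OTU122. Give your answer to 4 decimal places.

0.3254

The sequences differ at positions 2 (L/Y), 6 (W/P), 10 (M/I), 14 (Y/T), 17 (S/K).
p = 5/18 = 0.277778.
d = −ln(1 − 0.277778) = −ln(0.722222) = 0.3254.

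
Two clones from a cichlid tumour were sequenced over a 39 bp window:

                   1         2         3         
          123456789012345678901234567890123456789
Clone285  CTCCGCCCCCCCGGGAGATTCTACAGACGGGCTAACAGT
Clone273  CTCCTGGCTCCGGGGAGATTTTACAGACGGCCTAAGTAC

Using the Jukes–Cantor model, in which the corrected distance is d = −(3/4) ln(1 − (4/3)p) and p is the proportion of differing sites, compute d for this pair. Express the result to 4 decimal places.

Mismatches occur at site 5 (G→T), site 6 (C→G), site 7 (C→G), site 9 (C→T), site 12 (C→G), site 21 (C→T), site 31 (G→C), site 36 (C→G), site 37 (A→T), site 38 (G→A), site 39 (T→C).
p = 11/39 = 0.282051.
d = −0.75 · ln(1 − (4/3)·0.282051) = −0.75 · ln(0.623932) = −0.75 · (-0.471714) = 0.3538.

0.3538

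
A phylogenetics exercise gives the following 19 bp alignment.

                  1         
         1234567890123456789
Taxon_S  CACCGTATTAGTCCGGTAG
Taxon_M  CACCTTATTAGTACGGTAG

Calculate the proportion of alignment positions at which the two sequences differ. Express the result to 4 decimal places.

Differing sites — 5:G/T; 13:C/A.
There are 2 differences over 19 sites, so p = 2/19 = 0.1053.

0.1053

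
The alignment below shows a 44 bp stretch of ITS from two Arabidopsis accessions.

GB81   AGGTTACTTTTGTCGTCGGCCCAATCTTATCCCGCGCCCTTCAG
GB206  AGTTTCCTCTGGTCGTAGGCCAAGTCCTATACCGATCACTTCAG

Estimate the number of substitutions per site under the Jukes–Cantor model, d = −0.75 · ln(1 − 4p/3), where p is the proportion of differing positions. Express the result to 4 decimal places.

0.3390

Mismatches occur at site 3 (G/T), site 6 (A/C), site 9 (T/C), site 11 (T/G), site 17 (C/A), site 22 (C/A), site 24 (A/G), site 27 (T/C), site 31 (C/A), site 35 (C/A), site 36 (G/T), site 38 (C/A).
p = 12/44 = 0.272727.
d = −0.75 · ln(1 − (4/3)·0.272727) = −0.75 · ln(0.636364) = −0.75 · (-0.451985) = 0.3390.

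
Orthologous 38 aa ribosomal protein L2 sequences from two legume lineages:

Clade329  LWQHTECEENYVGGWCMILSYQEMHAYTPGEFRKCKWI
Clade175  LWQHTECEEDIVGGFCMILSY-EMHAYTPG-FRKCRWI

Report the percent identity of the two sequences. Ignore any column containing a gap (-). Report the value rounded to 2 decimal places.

Excluding the 2 gap columns leaves 36 comparable sites.
Mismatches occur at site 10 (N/D), site 11 (Y/I), site 15 (W/F), site 36 (K/R).
32 of the 36 comparable sites match, so the percent identity is 32/36 × 100 = 88.89%.

88.89%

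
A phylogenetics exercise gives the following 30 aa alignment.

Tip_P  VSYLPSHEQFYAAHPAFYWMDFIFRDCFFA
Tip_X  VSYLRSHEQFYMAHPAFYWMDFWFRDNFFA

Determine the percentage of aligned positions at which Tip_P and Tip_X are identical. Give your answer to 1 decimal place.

Differing sites — 5:P/R; 12:A/M; 23:I/W; 27:C/N.
26 of the 30 sites match, so the percent identity is 26/30 × 100 = 86.7%.

86.7%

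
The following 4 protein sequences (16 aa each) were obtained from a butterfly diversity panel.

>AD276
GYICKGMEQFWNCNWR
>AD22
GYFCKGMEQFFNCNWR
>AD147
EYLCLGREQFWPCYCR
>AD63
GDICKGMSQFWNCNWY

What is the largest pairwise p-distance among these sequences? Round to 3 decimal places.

0.625

Pairwise Hamming distances:
  AD276 vs AD22: 2
  AD276 vs AD147: 7
  AD276 vs AD63: 3
  AD22 vs AD147: 8
  AD22 vs AD63: 5
  AD147 vs AD63: 10
The largest is 10 mismatches, between AD147 and AD63; p = 10/16 = 0.625.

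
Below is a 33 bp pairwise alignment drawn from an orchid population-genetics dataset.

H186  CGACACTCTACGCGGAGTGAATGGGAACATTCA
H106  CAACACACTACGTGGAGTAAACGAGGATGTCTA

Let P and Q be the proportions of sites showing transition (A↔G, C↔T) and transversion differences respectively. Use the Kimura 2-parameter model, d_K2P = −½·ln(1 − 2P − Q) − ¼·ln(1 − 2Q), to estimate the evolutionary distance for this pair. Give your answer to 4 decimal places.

0.5214

Differing sites — 2:G/A (Ti); 7:T/A (Tv); 13:C/T (Ti); 19:G/A (Ti); 22:T/C (Ti); 24:G/A (Ti); 26:A/G (Ti); 28:C/T (Ti); 29:A/G (Ti); 31:T/C (Ti); 32:C/T (Ti).
Of the 11 differences, 10 transitions and 1 transversion over 33 sites: P = 10/33 = 0.303030, Q = 1/33 = 0.030303.
d = −0.5·ln(0.363637) − 0.25·ln(0.939394) = −0.5·(-1.011599) − 0.25·(-0.062520) = 0.5214.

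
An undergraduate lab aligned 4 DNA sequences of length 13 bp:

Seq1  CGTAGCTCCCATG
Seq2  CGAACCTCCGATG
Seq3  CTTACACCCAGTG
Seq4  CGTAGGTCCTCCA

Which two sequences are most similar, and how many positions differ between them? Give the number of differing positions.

Pairwise Hamming distances:
  Seq1 vs Seq2: 3
  Seq1 vs Seq3: 6
  Seq1 vs Seq4: 5
  Seq2 vs Seq3: 6
  Seq2 vs Seq4: 7
  Seq3 vs Seq4: 8
The smallest is 3, between Seq1 and Seq2.

3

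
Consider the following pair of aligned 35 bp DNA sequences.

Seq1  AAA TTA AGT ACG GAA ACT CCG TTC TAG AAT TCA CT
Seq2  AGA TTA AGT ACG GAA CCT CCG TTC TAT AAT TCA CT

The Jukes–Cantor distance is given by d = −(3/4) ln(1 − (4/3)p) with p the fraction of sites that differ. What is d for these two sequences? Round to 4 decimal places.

0.0910

Mismatches occur at site 2 (A↔G), site 16 (A↔C), site 27 (G↔T).
p = 3/35 = 0.085714.
d = −0.75 · ln(1 − (4/3)·0.085714) = −0.75 · ln(0.885715) = −0.75 · (-0.121360) = 0.0910.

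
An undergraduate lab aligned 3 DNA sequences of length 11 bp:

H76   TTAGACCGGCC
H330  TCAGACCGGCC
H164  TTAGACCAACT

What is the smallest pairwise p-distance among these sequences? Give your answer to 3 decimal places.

0.091

Pairwise Hamming distances:
  H76 vs H330: 1
  H76 vs H164: 3
  H330 vs H164: 4
The smallest is 1 mismatch, between H76 and H330; p = 1/11 = 0.091.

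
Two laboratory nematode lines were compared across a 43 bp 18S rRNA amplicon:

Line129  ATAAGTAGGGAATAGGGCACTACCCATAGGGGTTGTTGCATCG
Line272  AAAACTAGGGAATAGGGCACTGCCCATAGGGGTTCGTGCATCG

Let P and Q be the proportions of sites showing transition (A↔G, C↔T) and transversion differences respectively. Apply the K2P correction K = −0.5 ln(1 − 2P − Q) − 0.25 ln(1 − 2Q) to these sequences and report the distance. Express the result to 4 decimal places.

0.1266

The sequences differ at positions 2 (T/A, transversion), 5 (G/C, transversion), 22 (A/G, transition), 35 (G/C, transversion), 36 (T/G, transversion).
Of the 5 differences, 1 transition and 4 transversions over 43 sites: P = 1/43 = 0.023256, Q = 4/43 = 0.093023.
d = −0.5·ln(0.860465) − 0.25·ln(0.813954) = −0.5·(-0.150282) − 0.25·(-0.205851) = 0.1266.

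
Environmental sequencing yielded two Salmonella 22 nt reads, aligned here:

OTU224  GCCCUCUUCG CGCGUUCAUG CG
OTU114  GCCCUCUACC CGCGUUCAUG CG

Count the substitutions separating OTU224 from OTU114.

2

Differing sites — 8:U/A; 10:G/C.
That gives 2 mismatches out of 22 aligned sites, so the Hamming distance is 2.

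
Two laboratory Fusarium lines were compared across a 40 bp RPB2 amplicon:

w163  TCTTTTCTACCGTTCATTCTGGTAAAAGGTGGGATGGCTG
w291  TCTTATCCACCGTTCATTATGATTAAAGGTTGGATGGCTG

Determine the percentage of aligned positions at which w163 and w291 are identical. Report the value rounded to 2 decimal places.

Differing sites — 5:T/A; 8:T/C; 19:C/A; 22:G/A; 24:A/T; 31:G/T.
34 of the 40 sites match, so the percent identity is 34/40 × 100 = 85.00%.

85.00%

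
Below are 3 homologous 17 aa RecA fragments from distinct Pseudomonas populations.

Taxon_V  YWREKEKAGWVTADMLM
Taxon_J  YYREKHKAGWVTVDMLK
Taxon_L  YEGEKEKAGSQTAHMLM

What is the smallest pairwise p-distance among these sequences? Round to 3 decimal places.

0.235

Pairwise Hamming distances:
  Taxon_V vs Taxon_J: 4
  Taxon_V vs Taxon_L: 5
  Taxon_J vs Taxon_L: 8
The smallest is 4 mismatches, between Taxon_V and Taxon_J; p = 4/17 = 0.235.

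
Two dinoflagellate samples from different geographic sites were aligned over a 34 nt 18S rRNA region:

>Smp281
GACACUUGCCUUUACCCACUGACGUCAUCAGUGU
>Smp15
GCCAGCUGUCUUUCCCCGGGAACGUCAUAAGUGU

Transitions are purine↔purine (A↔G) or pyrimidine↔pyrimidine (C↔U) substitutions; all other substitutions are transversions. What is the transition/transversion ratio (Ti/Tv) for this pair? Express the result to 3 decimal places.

0.667

The sequences differ at positions 2 (A/C, transversion), 5 (C/G, transversion), 6 (U/C, transition), 9 (C/U, transition), 14 (A/C, transversion), 18 (A/G, transition), 19 (C/G, transversion), 20 (U/G, transversion), 21 (G/A, transition), 29 (C/A, transversion).
Of the 10 differences, 4 transitions and 6 transversions, so Ti/Tv = 4/6 = 0.667.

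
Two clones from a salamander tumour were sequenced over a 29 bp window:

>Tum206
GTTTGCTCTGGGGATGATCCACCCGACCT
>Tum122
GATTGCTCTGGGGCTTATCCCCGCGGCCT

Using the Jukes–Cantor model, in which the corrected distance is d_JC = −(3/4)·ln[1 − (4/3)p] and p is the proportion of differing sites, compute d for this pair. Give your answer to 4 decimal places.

Mismatches occur at site 2 (T↔A), site 14 (A↔C), site 16 (G↔T), site 21 (A↔C), site 23 (C↔G), site 26 (A↔G).
p = 6/29 = 0.206897.
d = −0.75 · ln(1 − (4/3)·0.206897) = −0.75 · ln(0.724137) = −0.75 · (-0.322775) = 0.2421.

0.2421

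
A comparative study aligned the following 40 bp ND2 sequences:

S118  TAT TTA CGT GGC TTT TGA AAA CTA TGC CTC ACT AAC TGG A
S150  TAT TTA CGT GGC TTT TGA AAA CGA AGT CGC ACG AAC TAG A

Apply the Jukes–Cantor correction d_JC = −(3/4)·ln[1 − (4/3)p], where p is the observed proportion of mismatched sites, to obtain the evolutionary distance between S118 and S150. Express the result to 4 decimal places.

0.1674

Differing sites — 23:T/G; 25:T/A; 27:C/T; 29:T/G; 33:T/G; 38:G/A.
p = 6/40 = 0.150000.
d = −0.75 · ln(1 − (4/3)·0.150000) = −0.75 · ln(0.800000) = −0.75 · (-0.223144) = 0.1674.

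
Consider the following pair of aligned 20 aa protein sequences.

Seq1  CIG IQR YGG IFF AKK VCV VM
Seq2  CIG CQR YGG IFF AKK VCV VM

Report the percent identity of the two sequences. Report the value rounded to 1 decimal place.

The sequences differ at position 4 (I/C).
19 of the 20 sites match, so the percent identity is 19/20 × 100 = 95.0%.

95.0%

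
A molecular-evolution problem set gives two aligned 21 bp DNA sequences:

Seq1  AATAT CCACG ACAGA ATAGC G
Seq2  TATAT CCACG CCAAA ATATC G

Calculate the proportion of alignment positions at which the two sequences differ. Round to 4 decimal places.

Differing sites — 1:A/T; 11:A/C; 14:G/A; 19:G/T.
There are 4 differences over 21 sites, so p = 4/21 = 0.1905.

0.1905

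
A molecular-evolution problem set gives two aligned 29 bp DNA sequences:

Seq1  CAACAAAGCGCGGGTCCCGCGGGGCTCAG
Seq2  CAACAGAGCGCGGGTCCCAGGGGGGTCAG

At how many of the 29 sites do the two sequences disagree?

4

Differing sites — 6:A/G; 19:G/A; 20:C/G; 25:C/G.
That gives 4 mismatches out of 29 aligned sites, so the Hamming distance is 4.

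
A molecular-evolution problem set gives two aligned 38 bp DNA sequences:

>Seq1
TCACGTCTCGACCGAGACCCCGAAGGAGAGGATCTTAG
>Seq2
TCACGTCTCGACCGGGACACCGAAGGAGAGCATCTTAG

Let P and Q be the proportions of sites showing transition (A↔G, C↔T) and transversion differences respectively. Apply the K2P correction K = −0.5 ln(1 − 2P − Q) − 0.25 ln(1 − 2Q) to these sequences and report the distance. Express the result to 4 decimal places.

Mismatches occur at site 15 (A↔G, transition), site 19 (C↔A, transversion), site 31 (G↔C, transversion).
Of the 3 differences, 1 transition and 2 transversions over 38 sites: P = 1/38 = 0.026316, Q = 2/38 = 0.052632.
d = −0.5·ln(0.894736) − 0.25·ln(0.894736) = −0.5·(-0.111227) − 0.25·(-0.111227) = 0.0834.

0.0834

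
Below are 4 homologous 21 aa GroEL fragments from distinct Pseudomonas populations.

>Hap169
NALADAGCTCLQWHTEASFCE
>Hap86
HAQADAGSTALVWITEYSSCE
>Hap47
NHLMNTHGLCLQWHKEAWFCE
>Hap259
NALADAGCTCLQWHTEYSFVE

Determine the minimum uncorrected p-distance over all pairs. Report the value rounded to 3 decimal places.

0.095

Pairwise Hamming distances:
  Hap169 vs Hap86: 8
  Hap169 vs Hap47: 9
  Hap169 vs Hap259: 2
  Hap86 vs Hap47: 16
  Hap86 vs Hap259: 8
  Hap47 vs Hap259: 11
The smallest is 2 mismatches, between Hap169 and Hap259; p = 2/21 = 0.095.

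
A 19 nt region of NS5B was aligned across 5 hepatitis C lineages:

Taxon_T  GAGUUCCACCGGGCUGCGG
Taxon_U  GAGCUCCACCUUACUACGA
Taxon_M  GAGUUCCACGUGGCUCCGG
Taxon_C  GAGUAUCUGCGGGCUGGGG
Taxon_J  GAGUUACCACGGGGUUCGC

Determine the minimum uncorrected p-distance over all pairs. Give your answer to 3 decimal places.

0.158

Pairwise Hamming distances:
  Taxon_T vs Taxon_U: 6
  Taxon_T vs Taxon_M: 3
  Taxon_T vs Taxon_C: 5
  Taxon_T vs Taxon_J: 6
  Taxon_U vs Taxon_M: 6
  Taxon_U vs Taxon_C: 11
  Taxon_U vs Taxon_J: 10
  Taxon_M vs Taxon_C: 8
  Taxon_M vs Taxon_J: 8
  Taxon_C vs Taxon_J: 8
The smallest is 3 mismatches, between Taxon_T and Taxon_M; p = 3/19 = 0.158.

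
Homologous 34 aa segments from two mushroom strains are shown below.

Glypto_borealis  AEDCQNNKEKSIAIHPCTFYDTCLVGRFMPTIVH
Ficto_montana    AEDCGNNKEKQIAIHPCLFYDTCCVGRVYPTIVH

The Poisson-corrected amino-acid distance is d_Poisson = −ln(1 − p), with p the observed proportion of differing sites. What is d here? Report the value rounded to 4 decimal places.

0.1942

The sequences differ at positions 5 (Q/G), 11 (S/Q), 18 (T/L), 24 (L/C), 28 (F/V), 29 (M/Y).
p = 6/34 = 0.176471.
d = −ln(1 − 0.176471) = −ln(0.823529) = 0.1942.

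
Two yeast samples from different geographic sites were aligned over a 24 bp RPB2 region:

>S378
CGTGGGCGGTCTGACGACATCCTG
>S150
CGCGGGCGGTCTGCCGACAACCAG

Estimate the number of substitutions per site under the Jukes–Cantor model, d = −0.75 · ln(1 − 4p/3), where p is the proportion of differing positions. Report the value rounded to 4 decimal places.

0.1885

Mismatches occur at site 3 (T→C), site 14 (A→C), site 20 (T→A), site 23 (T→A).
p = 4/24 = 0.166667.
d = −0.75 · ln(1 − (4/3)·0.166667) = −0.75 · ln(0.777777) = −0.75 · (-0.251315) = 0.1885.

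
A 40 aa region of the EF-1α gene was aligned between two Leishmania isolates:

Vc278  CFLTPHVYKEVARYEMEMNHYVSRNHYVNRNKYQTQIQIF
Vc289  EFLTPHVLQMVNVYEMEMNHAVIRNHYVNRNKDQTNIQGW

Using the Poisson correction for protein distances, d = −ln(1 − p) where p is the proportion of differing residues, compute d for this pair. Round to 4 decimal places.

The sequences differ at positions 1 (C/E), 8 (Y/L), 9 (K/Q), 10 (E/M), 12 (A/N), 13 (R/V), 21 (Y/A), 23 (S/I), 33 (Y/D), 36 (Q/N), 39 (I/G), 40 (F/W).
p = 12/40 = 0.300000.
d = −ln(1 − 0.300000) = −ln(0.700000) = 0.3567.

0.3567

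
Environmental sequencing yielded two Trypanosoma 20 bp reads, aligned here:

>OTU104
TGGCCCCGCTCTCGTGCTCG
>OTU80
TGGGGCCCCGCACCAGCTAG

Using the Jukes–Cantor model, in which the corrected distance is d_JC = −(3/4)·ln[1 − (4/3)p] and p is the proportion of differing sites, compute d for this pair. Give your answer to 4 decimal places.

0.5716

Mismatches occur at site 4 (C↔G), site 5 (C↔G), site 8 (G↔C), site 10 (T↔G), site 12 (T↔A), site 14 (G↔C), site 15 (T↔A), site 19 (C↔A).
p = 8/20 = 0.400000.
d = −0.75 · ln(1 − (4/3)·0.400000) = −0.75 · ln(0.466667) = −0.75 · (-0.762139) = 0.5716.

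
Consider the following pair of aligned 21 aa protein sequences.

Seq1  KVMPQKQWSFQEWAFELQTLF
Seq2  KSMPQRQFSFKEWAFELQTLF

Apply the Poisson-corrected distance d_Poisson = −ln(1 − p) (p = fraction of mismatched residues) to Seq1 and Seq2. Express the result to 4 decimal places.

0.2113

Mismatches occur at site 2 (V↔S), site 6 (K↔R), site 8 (W↔F), site 11 (Q↔K).
p = 4/21 = 0.190476.
d = −ln(1 − 0.190476) = −ln(0.809524) = 0.2113.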